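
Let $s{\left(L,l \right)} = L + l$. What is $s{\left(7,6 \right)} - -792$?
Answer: $805$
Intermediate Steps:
$s{\left(7,6 \right)} - -792 = \left(7 + 6\right) - -792 = 13 + 792 = 805$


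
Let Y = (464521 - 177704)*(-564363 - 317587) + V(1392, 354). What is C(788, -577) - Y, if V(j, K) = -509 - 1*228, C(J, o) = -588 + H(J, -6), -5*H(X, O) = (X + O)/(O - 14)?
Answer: 12647912665341/50 ≈ 2.5296e+11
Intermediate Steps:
H(X, O) = -(O + X)/(5*(-14 + O)) (H(X, O) = -(X + O)/(5*(O - 14)) = -(O + X)/(5*(-14 + O)))
C(J, o) = -29403/50 + J/100 (C(J, o) = -588 + (-1*(-6) - J)/(5*(-14 - 6)) = -588 + (⅕)*(6 - J)/(-20) = -588 + (⅕)*(-1/20)*(6 - J) = -588 + (-3/50 + J/100) = -29403/50 + J/100)
V(j, K) = -737 (V(j, K) = -509 - 228 = -737)
Y = -252958253887 (Y = (464521 - 177704)*(-564363 - 317587) - 737 = 286817*(-881950) - 737 = -252958253150 - 737 = -252958253887)
C(788, -577) - Y = (-29403/50 + (1/100)*788) - 1*(-252958253887) = (-29403/50 + 197/25) + 252958253887 = -29009/50 + 252958253887 = 12647912665341/50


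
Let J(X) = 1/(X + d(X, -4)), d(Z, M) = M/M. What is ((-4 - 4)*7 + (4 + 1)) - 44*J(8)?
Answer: -503/9 ≈ -55.889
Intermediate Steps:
d(Z, M) = 1
J(X) = 1/(1 + X) (J(X) = 1/(X + 1) = 1/(1 + X))
((-4 - 4)*7 + (4 + 1)) - 44*J(8) = ((-4 - 4)*7 + (4 + 1)) - 44/(1 + 8) = (-8*7 + 5) - 44/9 = (-56 + 5) - 44*⅑ = -51 - 44/9 = -503/9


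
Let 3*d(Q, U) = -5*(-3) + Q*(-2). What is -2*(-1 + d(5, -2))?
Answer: -4/3 ≈ -1.3333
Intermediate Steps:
d(Q, U) = 5 - 2*Q/3 (d(Q, U) = (-5*(-3) + Q*(-2))/3 = (15 - 2*Q)/3 = 5 - 2*Q/3)
-2*(-1 + d(5, -2)) = -2*(-1 + (5 - 2/3*5)) = -2*(-1 + (5 - 10/3)) = -2*(-1 + 5/3) = -2*2/3 = -4/3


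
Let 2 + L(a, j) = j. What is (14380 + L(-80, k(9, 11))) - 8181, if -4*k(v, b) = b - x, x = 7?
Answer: 6196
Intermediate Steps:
k(v, b) = 7/4 - b/4 (k(v, b) = -(b - 1*7)/4 = -(b - 7)/4 = -(-7 + b)/4 = 7/4 - b/4)
L(a, j) = -2 + j
(14380 + L(-80, k(9, 11))) - 8181 = (14380 + (-2 + (7/4 - ¼*11))) - 8181 = (14380 + (-2 + (7/4 - 11/4))) - 8181 = (14380 + (-2 - 1)) - 8181 = (14380 - 3) - 8181 = 14377 - 8181 = 6196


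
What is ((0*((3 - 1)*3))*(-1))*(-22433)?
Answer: 0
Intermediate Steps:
((0*((3 - 1)*3))*(-1))*(-22433) = ((0*(2*3))*(-1))*(-22433) = ((0*6)*(-1))*(-22433) = (0*(-1))*(-22433) = 0*(-22433) = 0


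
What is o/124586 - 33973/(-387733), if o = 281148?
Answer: 8088779833/3450435967 ≈ 2.3443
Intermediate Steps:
o/124586 - 33973/(-387733) = 281148/124586 - 33973/(-387733) = 281148*(1/124586) - 33973*(-1/387733) = 20082/8899 + 33973/387733 = 8088779833/3450435967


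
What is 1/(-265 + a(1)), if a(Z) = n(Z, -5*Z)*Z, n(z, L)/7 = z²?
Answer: -1/258 ≈ -0.0038760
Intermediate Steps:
n(z, L) = 7*z²
a(Z) = 7*Z³ (a(Z) = (7*Z²)*Z = 7*Z³)
1/(-265 + a(1)) = 1/(-265 + 7*1³) = 1/(-265 + 7*1) = 1/(-265 + 7) = 1/(-258) = -1/258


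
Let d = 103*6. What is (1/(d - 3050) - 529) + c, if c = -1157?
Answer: -4100353/2432 ≈ -1686.0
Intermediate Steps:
d = 618
(1/(d - 3050) - 529) + c = (1/(618 - 3050) - 529) - 1157 = (1/(-2432) - 529) - 1157 = (-1/2432 - 529) - 1157 = -1286529/2432 - 1157 = -4100353/2432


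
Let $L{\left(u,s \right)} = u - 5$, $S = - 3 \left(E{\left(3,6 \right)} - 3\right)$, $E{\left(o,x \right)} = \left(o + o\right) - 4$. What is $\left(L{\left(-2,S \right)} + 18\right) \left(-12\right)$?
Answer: $-132$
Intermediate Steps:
$E{\left(o,x \right)} = -4 + 2 o$ ($E{\left(o,x \right)} = 2 o - 4 = -4 + 2 o$)
$S = 3$ ($S = - 3 \left(\left(-4 + 2 \cdot 3\right) - 3\right) = - 3 \left(\left(-4 + 6\right) - 3\right) = - 3 \left(2 - 3\right) = \left(-3\right) \left(-1\right) = 3$)
$L{\left(u,s \right)} = -5 + u$
$\left(L{\left(-2,S \right)} + 18\right) \left(-12\right) = \left(\left(-5 - 2\right) + 18\right) \left(-12\right) = \left(-7 + 18\right) \left(-12\right) = 11 \left(-12\right) = -132$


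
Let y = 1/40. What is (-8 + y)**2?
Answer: 101761/1600 ≈ 63.601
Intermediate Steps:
y = 1/40 ≈ 0.025000
(-8 + y)**2 = (-8 + 1/40)**2 = (-319/40)**2 = 101761/1600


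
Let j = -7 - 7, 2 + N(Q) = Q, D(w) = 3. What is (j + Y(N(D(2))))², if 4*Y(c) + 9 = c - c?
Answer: 4225/16 ≈ 264.06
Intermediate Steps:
N(Q) = -2 + Q
Y(c) = -9/4 (Y(c) = -9/4 + (c - c)/4 = -9/4 + (¼)*0 = -9/4 + 0 = -9/4)
j = -14
(j + Y(N(D(2))))² = (-14 - 9/4)² = (-65/4)² = 4225/16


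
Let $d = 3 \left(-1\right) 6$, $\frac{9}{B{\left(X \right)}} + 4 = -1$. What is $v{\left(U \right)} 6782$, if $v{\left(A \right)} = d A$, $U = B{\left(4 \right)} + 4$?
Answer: $- \frac{1342836}{5} \approx -2.6857 \cdot 10^{5}$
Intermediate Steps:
$B{\left(X \right)} = - \frac{9}{5}$ ($B{\left(X \right)} = \frac{9}{-4 - 1} = \frac{9}{-5} = 9 \left(- \frac{1}{5}\right) = - \frac{9}{5}$)
$d = -18$ ($d = \left(-3\right) 6 = -18$)
$U = \frac{11}{5}$ ($U = - \frac{9}{5} + 4 = \frac{11}{5} \approx 2.2$)
$v{\left(A \right)} = - 18 A$
$v{\left(U \right)} 6782 = \left(-18\right) \frac{11}{5} \cdot 6782 = \left(- \frac{198}{5}\right) 6782 = - \frac{1342836}{5}$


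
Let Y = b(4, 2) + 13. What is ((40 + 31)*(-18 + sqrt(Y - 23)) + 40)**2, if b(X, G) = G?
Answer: 1492316 - 351592*I*sqrt(2) ≈ 1.4923e+6 - 4.9723e+5*I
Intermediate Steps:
Y = 15 (Y = 2 + 13 = 15)
((40 + 31)*(-18 + sqrt(Y - 23)) + 40)**2 = ((40 + 31)*(-18 + sqrt(15 - 23)) + 40)**2 = (71*(-18 + sqrt(-8)) + 40)**2 = (71*(-18 + 2*I*sqrt(2)) + 40)**2 = ((-1278 + 142*I*sqrt(2)) + 40)**2 = (-1238 + 142*I*sqrt(2))**2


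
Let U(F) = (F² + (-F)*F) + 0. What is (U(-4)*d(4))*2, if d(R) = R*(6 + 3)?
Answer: 0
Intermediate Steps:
d(R) = 9*R (d(R) = R*9 = 9*R)
U(F) = 0 (U(F) = (F² - F²) + 0 = 0 + 0 = 0)
(U(-4)*d(4))*2 = (0*(9*4))*2 = (0*36)*2 = 0*2 = 0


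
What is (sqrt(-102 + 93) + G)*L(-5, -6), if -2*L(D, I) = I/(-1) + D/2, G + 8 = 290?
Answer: -987/2 - 21*I/4 ≈ -493.5 - 5.25*I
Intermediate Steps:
G = 282 (G = -8 + 290 = 282)
L(D, I) = I/2 - D/4 (L(D, I) = -(I/(-1) + D/2)/2 = -(I*(-1) + D*(1/2))/2 = -(-I + D/2)/2 = -(D/2 - I)/2 = I/2 - D/4)
(sqrt(-102 + 93) + G)*L(-5, -6) = (sqrt(-102 + 93) + 282)*((1/2)*(-6) - 1/4*(-5)) = (sqrt(-9) + 282)*(-3 + 5/4) = (3*I + 282)*(-7/4) = (282 + 3*I)*(-7/4) = -987/2 - 21*I/4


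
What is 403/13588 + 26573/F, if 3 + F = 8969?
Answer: 182343611/60915004 ≈ 2.9934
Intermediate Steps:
F = 8966 (F = -3 + 8969 = 8966)
403/13588 + 26573/F = 403/13588 + 26573/8966 = 182343611/60915004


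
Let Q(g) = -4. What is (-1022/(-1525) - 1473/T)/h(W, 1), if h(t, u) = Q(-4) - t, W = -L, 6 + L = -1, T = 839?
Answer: 1388867/14074225 ≈ 0.098682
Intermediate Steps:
L = -7 (L = -6 - 1 = -7)
W = 7 (W = -1*(-7) = 7)
h(t, u) = -4 - t
(-1022/(-1525) - 1473/T)/h(W, 1) = (-1022/(-1525) - 1473/839)/(-4 - 1*7) = (-1022*(-1/1525) - 1473*1/839)/(-4 - 7) = (1022/1525 - 1473/839)/(-11) = -1388867/1279475*(-1/11) = 1388867/14074225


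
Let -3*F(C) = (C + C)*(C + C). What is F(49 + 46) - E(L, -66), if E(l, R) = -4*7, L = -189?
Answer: -36016/3 ≈ -12005.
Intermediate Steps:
E(l, R) = -28
F(C) = -4*C**2/3 (F(C) = -(C + C)*(C + C)/3 = -2*C*2*C/3 = -4*C**2/3)
F(49 + 46) - E(L, -66) = -4*(49 + 46)**2/3 - 1*(-28) = -4/3*95**2 + 28 = -4/3*9025 + 28 = -36100/3 + 28 = -36016/3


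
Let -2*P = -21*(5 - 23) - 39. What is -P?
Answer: 339/2 ≈ 169.50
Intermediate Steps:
P = -339/2 (P = -(-21*(5 - 23) - 39)/2 = -(-21*(-18) - 39)/2 = -(378 - 39)/2 = -½*339 = -339/2 ≈ -169.50)
-P = -1*(-339/2) = 339/2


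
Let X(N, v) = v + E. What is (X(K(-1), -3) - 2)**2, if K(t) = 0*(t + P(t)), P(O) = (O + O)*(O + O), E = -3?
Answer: 64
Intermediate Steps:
P(O) = 4*O**2 (P(O) = (2*O)*(2*O) = 4*O**2)
K(t) = 0 (K(t) = 0*(t + 4*t**2) = 0)
X(N, v) = -3 + v (X(N, v) = v - 3 = -3 + v)
(X(K(-1), -3) - 2)**2 = ((-3 - 3) - 2)**2 = (-6 - 2)**2 = (-8)**2 = 64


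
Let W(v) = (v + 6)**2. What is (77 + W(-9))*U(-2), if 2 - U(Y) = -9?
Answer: 946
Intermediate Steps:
W(v) = (6 + v)**2
U(Y) = 11 (U(Y) = 2 - 1*(-9) = 2 + 9 = 11)
(77 + W(-9))*U(-2) = (77 + (6 - 9)**2)*11 = (77 + (-3)**2)*11 = (77 + 9)*11 = 86*11 = 946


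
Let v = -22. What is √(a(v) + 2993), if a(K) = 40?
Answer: 3*√337 ≈ 55.073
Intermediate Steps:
√(a(v) + 2993) = √(40 + 2993) = √3033 = 3*√337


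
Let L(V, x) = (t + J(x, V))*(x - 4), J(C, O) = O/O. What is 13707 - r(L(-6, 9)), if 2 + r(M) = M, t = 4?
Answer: 13684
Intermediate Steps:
J(C, O) = 1
L(V, x) = -20 + 5*x (L(V, x) = (4 + 1)*(x - 4) = 5*(-4 + x) = -20 + 5*x)
r(M) = -2 + M
13707 - r(L(-6, 9)) = 13707 - (-2 + (-20 + 5*9)) = 13707 - (-2 + (-20 + 45)) = 13707 - (-2 + 25) = 13707 - 1*23 = 13707 - 23 = 13684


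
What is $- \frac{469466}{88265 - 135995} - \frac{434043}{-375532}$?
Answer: $\frac{98508189151}{8962071180} \approx 10.992$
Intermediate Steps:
$- \frac{469466}{88265 - 135995} - \frac{434043}{-375532} = - \frac{469466}{88265 - 135995} - - \frac{434043}{375532} = - \frac{469466}{-47730} + \frac{434043}{375532} = \left(-469466\right) \left(- \frac{1}{47730}\right) + \frac{434043}{375532} = \frac{234733}{23865} + \frac{434043}{375532} = \frac{98508189151}{8962071180}$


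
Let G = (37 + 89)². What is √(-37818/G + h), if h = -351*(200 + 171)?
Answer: I*√229714046/42 ≈ 360.86*I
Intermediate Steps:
G = 15876 (G = 126² = 15876)
h = -130221 (h = -351*371 = -130221)
√(-37818/G + h) = √(-37818/15876 - 130221) = √(-37818*1/15876 - 130221) = √(-2101/882 - 130221) = √(-114857023/882) = I*√229714046/42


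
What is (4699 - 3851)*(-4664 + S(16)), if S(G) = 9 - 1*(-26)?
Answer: -3925392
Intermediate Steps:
S(G) = 35 (S(G) = 9 + 26 = 35)
(4699 - 3851)*(-4664 + S(16)) = (4699 - 3851)*(-4664 + 35) = 848*(-4629) = -3925392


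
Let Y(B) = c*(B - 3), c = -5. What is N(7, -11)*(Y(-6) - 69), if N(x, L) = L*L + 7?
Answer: -3072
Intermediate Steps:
Y(B) = 15 - 5*B (Y(B) = -5*(B - 3) = -5*(-3 + B) = 15 - 5*B)
N(x, L) = 7 + L**2 (N(x, L) = L**2 + 7 = 7 + L**2)
N(7, -11)*(Y(-6) - 69) = (7 + (-11)**2)*((15 - 5*(-6)) - 69) = (7 + 121)*((15 + 30) - 69) = 128*(45 - 69) = 128*(-24) = -3072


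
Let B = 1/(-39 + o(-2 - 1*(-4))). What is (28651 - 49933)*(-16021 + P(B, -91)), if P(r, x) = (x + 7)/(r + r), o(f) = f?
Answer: 307886694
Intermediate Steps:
B = -1/37 (B = 1/(-39 + (-2 - 1*(-4))) = 1/(-39 + (-2 + 4)) = 1/(-39 + 2) = 1/(-37) = -1/37 ≈ -0.027027)
P(r, x) = (7 + x)/(2*r) (P(r, x) = (7 + x)/((2*r)) = (7 + x)*(1/(2*r)) = (7 + x)/(2*r))
(28651 - 49933)*(-16021 + P(B, -91)) = (28651 - 49933)*(-16021 + (7 - 91)/(2*(-1/37))) = -21282*(-16021 + (½)*(-37)*(-84)) = -21282*(-16021 + 1554) = -21282*(-14467) = 307886694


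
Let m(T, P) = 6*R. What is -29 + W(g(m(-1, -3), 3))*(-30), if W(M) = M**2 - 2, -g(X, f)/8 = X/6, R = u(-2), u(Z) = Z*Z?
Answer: -30689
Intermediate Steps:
u(Z) = Z**2
R = 4 (R = (-2)**2 = 4)
m(T, P) = 24 (m(T, P) = 6*4 = 24)
g(X, f) = -4*X/3 (g(X, f) = -8*X/6 = -4*X/3)
W(M) = -2 + M**2
-29 + W(g(m(-1, -3), 3))*(-30) = -29 + (-2 + (-4/3*24)**2)*(-30) = -29 + (-2 + (-32)**2)*(-30) = -29 + (-2 + 1024)*(-30) = -29 + 1022*(-30) = -29 - 30660 = -30689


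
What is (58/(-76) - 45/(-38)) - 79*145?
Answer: -217637/19 ≈ -11455.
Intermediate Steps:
(58/(-76) - 45/(-38)) - 79*145 = (58*(-1/76) - 45*(-1/38)) - 11455 = (-29/38 + 45/38) - 11455 = 8/19 - 11455 = -217637/19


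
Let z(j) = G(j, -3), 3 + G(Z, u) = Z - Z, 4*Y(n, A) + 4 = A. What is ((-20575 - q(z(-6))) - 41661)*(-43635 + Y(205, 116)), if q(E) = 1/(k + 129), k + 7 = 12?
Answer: 363666027375/134 ≈ 2.7139e+9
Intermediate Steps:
k = 5 (k = -7 + 12 = 5)
Y(n, A) = -1 + A/4
G(Z, u) = -3 (G(Z, u) = -3 + (Z - Z) = -3 + 0 = -3)
z(j) = -3
q(E) = 1/134 (q(E) = 1/(5 + 129) = 1/134)
((-20575 - q(z(-6))) - 41661)*(-43635 + Y(205, 116)) = ((-20575 - 1*1/134) - 41661)*(-43635 + (-1 + (¼)*116)) = ((-20575 - 1/134) - 41661)*(-43635 + (-1 + 29)) = (-2757051/134 - 41661)*(-43635 + 28) = -8339625/134*(-43607) = 363666027375/134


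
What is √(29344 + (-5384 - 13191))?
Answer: 11*√89 ≈ 103.77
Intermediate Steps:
√(29344 + (-5384 - 13191)) = √(29344 - 18575) = √10769 = 11*√89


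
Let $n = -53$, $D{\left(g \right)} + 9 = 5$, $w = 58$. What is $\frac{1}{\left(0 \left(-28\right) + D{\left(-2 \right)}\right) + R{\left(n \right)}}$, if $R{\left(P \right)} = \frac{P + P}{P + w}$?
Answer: $- \frac{5}{126} \approx -0.039683$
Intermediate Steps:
$D{\left(g \right)} = -4$ ($D{\left(g \right)} = -9 + 5 = -4$)
$R{\left(P \right)} = \frac{2 P}{58 + P}$ ($R{\left(P \right)} = \frac{P + P}{P + 58} = \frac{2 P}{58 + P}$)
$\frac{1}{\left(0 \left(-28\right) + D{\left(-2 \right)}\right) + R{\left(n \right)}} = \frac{1}{\left(0 \left(-28\right) - 4\right) + 2 \left(-53\right) \frac{1}{58 - 53}} = \frac{1}{\left(0 - 4\right) + 2 \left(-53\right) \frac{1}{5}} = \frac{1}{-4 + 2 \left(-53\right) \frac{1}{5}} = \frac{1}{-4 - \frac{106}{5}} = \frac{1}{- \frac{126}{5}} = - \frac{5}{126}$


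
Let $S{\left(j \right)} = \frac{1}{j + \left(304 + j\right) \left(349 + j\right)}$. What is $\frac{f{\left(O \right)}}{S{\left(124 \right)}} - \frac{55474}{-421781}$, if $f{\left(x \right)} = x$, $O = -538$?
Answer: $- \frac{45966361425630}{421781} \approx -1.0898 \cdot 10^{8}$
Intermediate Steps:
$\frac{f{\left(O \right)}}{S{\left(124 \right)}} - \frac{55474}{-421781} = - \frac{538}{\frac{1}{106096 + 124^{2} + 654 \cdot 124}} - \frac{55474}{-421781} = - \frac{538}{\frac{1}{106096 + 15376 + 81096}} - - \frac{55474}{421781} = - \frac{538}{\frac{1}{202568}} + \frac{55474}{421781} = - 538 \frac{1}{\frac{1}{202568}} + \frac{55474}{421781} = \left(-538\right) 202568 + \frac{55474}{421781} = -108981584 + \frac{55474}{421781} = - \frac{45966361425630}{421781}$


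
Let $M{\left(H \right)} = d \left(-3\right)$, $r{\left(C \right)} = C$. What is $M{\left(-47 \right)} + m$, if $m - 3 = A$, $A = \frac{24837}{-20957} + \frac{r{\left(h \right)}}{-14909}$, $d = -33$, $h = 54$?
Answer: $\frac{31498260615}{312447913} \approx 100.81$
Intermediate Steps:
$M{\left(H \right)} = 99$ ($M{\left(H \right)} = \left(-33\right) \left(-3\right) = 99$)
$A = - \frac{371426511}{312447913}$ ($A = \frac{24837}{-20957} + \frac{54}{-14909} = 24837 \left(- \frac{1}{20957}\right) + 54 \left(- \frac{1}{14909}\right) = - \frac{24837}{20957} - \frac{54}{14909} = - \frac{371426511}{312447913} \approx -1.1888$)
$m = \frac{565917228}{312447913}$ ($m = 3 - \frac{371426511}{312447913} = \frac{565917228}{312447913} \approx 1.8112$)
$M{\left(-47 \right)} + m = 99 + \frac{565917228}{312447913} = \frac{31498260615}{312447913}$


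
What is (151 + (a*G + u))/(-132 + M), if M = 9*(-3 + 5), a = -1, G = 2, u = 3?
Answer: -4/3 ≈ -1.3333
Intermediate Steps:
M = 18 (M = 9*2 = 18)
(151 + (a*G + u))/(-132 + M) = (151 + (-1*2 + 3))/(-132 + 18) = (151 + (-2 + 3))/(-114) = (151 + 1)*(-1/114) = 152*(-1/114) = -4/3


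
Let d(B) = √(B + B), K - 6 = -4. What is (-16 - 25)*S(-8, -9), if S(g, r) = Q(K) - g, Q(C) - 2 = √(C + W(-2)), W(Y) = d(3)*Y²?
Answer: -410 - 41*√(2 + 4*√6) ≈ -550.83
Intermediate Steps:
K = 2 (K = 6 - 4 = 2)
d(B) = √2*√B (d(B) = √(2*B) = √2*√B)
W(Y) = √6*Y² (W(Y) = (√2*√3)*Y² = √6*Y²)
Q(C) = 2 + √(C + 4*√6) (Q(C) = 2 + √(C + √6*(-2)²) = 2 + √(C + √6*4) = 2 + √(C + 4*√6))
S(g, r) = 2 + √(2 + 4*√6) - g (S(g, r) = (2 + √(2 + 4*√6)) - g = 2 + √(2 + 4*√6) - g)
(-16 - 25)*S(-8, -9) = (-16 - 25)*(2 + √(2 + 4*√6) - 1*(-8)) = -41*(2 + √(2 + 4*√6) + 8) = -41*(10 + √(2 + 4*√6)) = -410 - 41*√(2 + 4*√6)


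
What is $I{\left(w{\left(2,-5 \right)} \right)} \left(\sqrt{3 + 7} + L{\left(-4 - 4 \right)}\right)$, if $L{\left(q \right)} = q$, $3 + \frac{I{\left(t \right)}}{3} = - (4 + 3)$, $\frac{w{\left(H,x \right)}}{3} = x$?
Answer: $240 - 30 \sqrt{10} \approx 145.13$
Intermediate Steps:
$w{\left(H,x \right)} = 3 x$
$I{\left(t \right)} = -30$ ($I{\left(t \right)} = -9 + 3 \left(- (4 + 3)\right) = -9 + 3 \left(\left(-1\right) 7\right) = -9 + 3 \left(-7\right) = -9 - 21 = -30$)
$I{\left(w{\left(2,-5 \right)} \right)} \left(\sqrt{3 + 7} + L{\left(-4 - 4 \right)}\right) = - 30 \left(\sqrt{3 + 7} - 8\right) = - 30 \left(\sqrt{10} - 8\right) = - 30 \left(-8 + \sqrt{10}\right) = 240 - 30 \sqrt{10}$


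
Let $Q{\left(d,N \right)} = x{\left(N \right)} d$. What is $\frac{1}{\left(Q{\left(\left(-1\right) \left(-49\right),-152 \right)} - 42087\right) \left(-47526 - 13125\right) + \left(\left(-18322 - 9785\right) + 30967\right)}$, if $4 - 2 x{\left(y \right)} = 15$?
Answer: $\frac{2}{5137933883} \approx 3.8926 \cdot 10^{-10}$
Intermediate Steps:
$x{\left(y \right)} = - \frac{11}{2}$ ($x{\left(y \right)} = 2 - \frac{15}{2} = - \frac{11}{2}$)
$Q{\left(d,N \right)} = - \frac{11 d}{2}$
$\frac{1}{\left(Q{\left(\left(-1\right) \left(-49\right),-152 \right)} - 42087\right) \left(-47526 - 13125\right) + \left(\left(-18322 - 9785\right) + 30967\right)} = \frac{1}{\left(- \frac{11 \left(\left(-1\right) \left(-49\right)\right)}{2} - 42087\right) \left(-47526 - 13125\right) + \left(\left(-18322 - 9785\right) + 30967\right)} = \frac{1}{\left(\left(- \frac{11}{2}\right) 49 - 42087\right) \left(-60651\right) + \left(-28107 + 30967\right)} = \frac{1}{\left(- \frac{539}{2} - 42087\right) \left(-60651\right) + 2860} = \frac{1}{\left(- \frac{84713}{2}\right) \left(-60651\right) + 2860} = \frac{1}{\frac{5137928163}{2} + 2860} = \frac{1}{\frac{5137933883}{2}} = \frac{2}{5137933883}$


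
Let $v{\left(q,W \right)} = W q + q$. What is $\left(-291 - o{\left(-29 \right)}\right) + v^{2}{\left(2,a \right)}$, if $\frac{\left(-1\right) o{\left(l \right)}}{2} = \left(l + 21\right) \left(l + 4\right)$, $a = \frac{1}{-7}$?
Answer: $\frac{5485}{49} \approx 111.94$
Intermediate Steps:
$a = - \frac{1}{7} \approx -0.14286$
$o{\left(l \right)} = - 2 \left(4 + l\right) \left(21 + l\right)$ ($o{\left(l \right)} = - 2 \left(l + 21\right) \left(l + 4\right) = - 2 \left(21 + l\right) \left(4 + l\right) = - 2 \left(4 + l\right) \left(21 + l\right)$)
$v{\left(q,W \right)} = q + W q$
$\left(-291 - o{\left(-29 \right)}\right) + v^{2}{\left(2,a \right)} = \left(-291 - \left(-168 - -1450 - 2 \left(-29\right)^{2}\right)\right) + \left(2 \left(1 - \frac{1}{7}\right)\right)^{2} = \left(-291 - \left(-168 + 1450 - 1682\right)\right) + \left(2 \cdot \frac{6}{7}\right)^{2} = \left(-291 - \left(-168 + 1450 - 1682\right)\right) + \left(\frac{12}{7}\right)^{2} = \left(-291 - -400\right) + \frac{144}{49} = \left(-291 + 400\right) + \frac{144}{49} = 109 + \frac{144}{49} = \frac{5485}{49}$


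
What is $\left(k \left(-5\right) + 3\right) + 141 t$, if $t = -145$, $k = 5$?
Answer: $-20467$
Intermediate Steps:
$\left(k \left(-5\right) + 3\right) + 141 t = \left(5 \left(-5\right) + 3\right) + 141 \left(-145\right) = \left(-25 + 3\right) - 20445 = -22 - 20445 = -20467$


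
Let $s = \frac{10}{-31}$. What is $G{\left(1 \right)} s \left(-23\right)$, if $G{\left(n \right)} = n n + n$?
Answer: $\frac{460}{31} \approx 14.839$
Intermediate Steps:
$G{\left(n \right)} = n + n^{2}$ ($G{\left(n \right)} = n^{2} + n = n + n^{2}$)
$s = - \frac{10}{31}$ ($s = 10 \left(- \frac{1}{31}\right) = - \frac{10}{31} \approx -0.32258$)
$G{\left(1 \right)} s \left(-23\right) = 1 \left(1 + 1\right) \left(- \frac{10}{31}\right) \left(-23\right) = 1 \cdot 2 \left(- \frac{10}{31}\right) \left(-23\right) = 2 \left(- \frac{10}{31}\right) \left(-23\right) = \left(- \frac{20}{31}\right) \left(-23\right) = \frac{460}{31}$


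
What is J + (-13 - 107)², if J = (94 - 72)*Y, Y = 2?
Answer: 14444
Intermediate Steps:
J = 44 (J = (94 - 72)*2 = 22*2 = 44)
J + (-13 - 107)² = 44 + (-13 - 107)² = 44 + (-120)² = 44 + 14400 = 14444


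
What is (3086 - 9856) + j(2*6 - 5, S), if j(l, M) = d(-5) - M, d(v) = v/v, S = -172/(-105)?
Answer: -710917/105 ≈ -6770.6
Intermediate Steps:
S = 172/105 (S = -172*(-1/105) = 172/105 ≈ 1.6381)
d(v) = 1
j(l, M) = 1 - M
(3086 - 9856) + j(2*6 - 5, S) = (3086 - 9856) + (1 - 1*172/105) = -6770 + (1 - 172/105) = -6770 - 67/105 = -710917/105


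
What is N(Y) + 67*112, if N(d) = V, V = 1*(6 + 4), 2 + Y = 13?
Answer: 7514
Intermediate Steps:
Y = 11 (Y = -2 + 13 = 11)
V = 10 (V = 1*10 = 10)
N(d) = 10
N(Y) + 67*112 = 10 + 67*112 = 10 + 7504 = 7514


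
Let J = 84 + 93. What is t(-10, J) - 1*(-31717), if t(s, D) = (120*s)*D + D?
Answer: -180506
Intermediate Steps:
J = 177
t(s, D) = D + 120*D*s (t(s, D) = 120*D*s + D = D + 120*D*s)
t(-10, J) - 1*(-31717) = 177*(1 + 120*(-10)) - 1*(-31717) = 177*(1 - 1200) + 31717 = 177*(-1199) + 31717 = -212223 + 31717 = -180506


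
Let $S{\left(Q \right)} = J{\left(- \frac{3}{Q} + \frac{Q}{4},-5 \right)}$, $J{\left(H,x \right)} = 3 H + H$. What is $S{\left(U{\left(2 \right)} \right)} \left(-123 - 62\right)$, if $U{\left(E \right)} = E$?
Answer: $740$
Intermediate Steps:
$J{\left(H,x \right)} = 4 H$
$S{\left(Q \right)} = Q - \frac{12}{Q}$ ($S{\left(Q \right)} = 4 \left(- \frac{3}{Q} + \frac{Q}{4}\right) = Q - \frac{12}{Q}$)
$S{\left(U{\left(2 \right)} \right)} \left(-123 - 62\right) = \left(2 - \frac{12}{2}\right) \left(-123 - 62\right) = \left(2 - 6\right) \left(-185\right) = \left(-4\right) \left(-185\right) = 740$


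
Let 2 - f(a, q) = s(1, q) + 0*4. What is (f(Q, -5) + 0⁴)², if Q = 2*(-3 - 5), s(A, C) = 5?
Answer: 9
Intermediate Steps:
Q = -16 (Q = 2*(-8) = -16)
f(a, q) = -3 (f(a, q) = 2 - (5 + 0*4) = 2 - (5 + 0) = 2 - 1*5 = 2 - 5 = -3)
(f(Q, -5) + 0⁴)² = (-3 + 0⁴)² = (-3 + 0)² = (-3)² = 9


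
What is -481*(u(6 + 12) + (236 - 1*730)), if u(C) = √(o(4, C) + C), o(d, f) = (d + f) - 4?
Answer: 234728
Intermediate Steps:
o(d, f) = -4 + d + f
u(C) = √2*√C (u(C) = √((-4 + 4 + C) + C) = √(C + C) = √(2*C) = √2*√C)
-481*(u(6 + 12) + (236 - 1*730)) = -481*(√2*√(6 + 12) + (236 - 1*730)) = -481*(√2*√18 + (236 - 730)) = -481*(√2*(3*√2) - 494) = -481*(6 - 494) = -481*(-488) = 234728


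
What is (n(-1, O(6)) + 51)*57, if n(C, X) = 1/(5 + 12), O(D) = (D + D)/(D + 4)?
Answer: 49476/17 ≈ 2910.4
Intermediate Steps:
O(D) = 2*D/(4 + D) (O(D) = (2*D)/(4 + D) = 2*D/(4 + D))
n(C, X) = 1/17
(n(-1, O(6)) + 51)*57 = (1/17 + 51)*57 = (868/17)*57 = 49476/17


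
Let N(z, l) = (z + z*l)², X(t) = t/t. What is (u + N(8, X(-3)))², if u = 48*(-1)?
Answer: 43264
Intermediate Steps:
X(t) = 1
u = -48
N(z, l) = (z + l*z)²
(u + N(8, X(-3)))² = (-48 + 8²*(1 + 1)²)² = (-48 + 64*2²)² = (-48 + 64*4)² = (-48 + 256)² = 208² = 43264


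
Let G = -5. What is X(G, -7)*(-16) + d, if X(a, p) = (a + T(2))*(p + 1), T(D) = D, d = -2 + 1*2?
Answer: -288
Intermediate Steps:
d = 0 (d = -2 + 2 = 0)
X(a, p) = (1 + p)*(2 + a) (X(a, p) = (a + 2)*(p + 1) = (2 + a)*(1 + p) = (1 + p)*(2 + a))
X(G, -7)*(-16) + d = (2 - 5 + 2*(-7) - 5*(-7))*(-16) + 0 = (2 - 5 - 14 + 35)*(-16) + 0 = 18*(-16) + 0 = -288 + 0 = -288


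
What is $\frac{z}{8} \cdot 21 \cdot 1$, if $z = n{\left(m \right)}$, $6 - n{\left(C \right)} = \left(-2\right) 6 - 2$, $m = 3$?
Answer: $\frac{105}{2} \approx 52.5$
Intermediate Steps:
$n{\left(C \right)} = 20$ ($n{\left(C \right)} = 6 - \left(\left(-2\right) 6 - 2\right) = 6 - \left(-12 - 2\right) = 6 - -14 = 6 + 14 = 20$)
$z = 20$
$\frac{z}{8} \cdot 21 \cdot 1 = \frac{20}{8} \cdot 21 \cdot 1 = 20 \cdot \frac{1}{8} \cdot 21 \cdot 1 = \frac{5}{2} \cdot 21 \cdot 1 = \frac{105}{2} \cdot 1 = \frac{105}{2}$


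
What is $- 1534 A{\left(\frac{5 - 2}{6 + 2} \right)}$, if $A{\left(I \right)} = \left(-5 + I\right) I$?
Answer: $\frac{85137}{32} \approx 2660.5$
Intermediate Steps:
$A{\left(I \right)} = I \left(-5 + I\right)$
$- 1534 A{\left(\frac{5 - 2}{6 + 2} \right)} = - 1534 \frac{5 - 2}{6 + 2} \left(-5 + \frac{5 - 2}{6 + 2}\right) = - 1534 \cdot \frac{3}{8} \left(-5 + \frac{3}{8}\right) = - 1534 \cdot 3 \cdot \frac{1}{8} \left(-5 + 3 \cdot \frac{1}{8}\right) = - 1534 \frac{3 \left(-5 + \frac{3}{8}\right)}{8} = - 1534 \cdot \frac{3}{8} \left(- \frac{37}{8}\right) = \left(-1534\right) \left(- \frac{111}{64}\right) = \frac{85137}{32}$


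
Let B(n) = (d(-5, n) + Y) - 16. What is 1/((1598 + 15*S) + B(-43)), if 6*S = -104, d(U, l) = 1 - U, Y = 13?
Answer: 1/1341 ≈ 0.00074571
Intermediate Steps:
B(n) = 3 (B(n) = ((1 - 1*(-5)) + 13) - 16 = ((1 + 5) + 13) - 16 = (6 + 13) - 16 = 19 - 16 = 3)
S = -52/3 (S = (⅙)*(-104) = -52/3 ≈ -17.333)
1/((1598 + 15*S) + B(-43)) = 1/((1598 + 15*(-52/3)) + 3) = 1/((1598 - 260) + 3) = 1/(1338 + 3) = 1/1341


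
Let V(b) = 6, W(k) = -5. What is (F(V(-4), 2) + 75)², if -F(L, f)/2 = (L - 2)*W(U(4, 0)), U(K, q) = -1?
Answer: 13225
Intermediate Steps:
F(L, f) = -20 + 10*L (F(L, f) = -2*(L - 2)*(-5) = -2*(-2 + L)*(-5) = -2*(10 - 5*L) = -20 + 10*L)
(F(V(-4), 2) + 75)² = ((-20 + 10*6) + 75)² = ((-20 + 60) + 75)² = (40 + 75)² = 115² = 13225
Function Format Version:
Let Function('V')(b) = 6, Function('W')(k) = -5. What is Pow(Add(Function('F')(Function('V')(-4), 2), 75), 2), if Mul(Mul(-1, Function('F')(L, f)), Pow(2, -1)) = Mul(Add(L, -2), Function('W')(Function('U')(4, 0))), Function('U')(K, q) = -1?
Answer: 13225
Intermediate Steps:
Function('F')(L, f) = Add(-20, Mul(10, L)) (Function('F')(L, f) = Mul(-2, Mul(Add(L, -2), -5)) = Mul(-2, Mul(Add(-2, L), -5)) = Mul(-2, Add(10, Mul(-5, L))) = Add(-20, Mul(10, L)))
Pow(Add(Function('F')(Function('V')(-4), 2), 75), 2) = Pow(Add(Add(-20, Mul(10, 6)), 75), 2) = Pow(Add(Add(-20, 60), 75), 2) = Pow(Add(40, 75), 2) = Pow(115, 2) = 13225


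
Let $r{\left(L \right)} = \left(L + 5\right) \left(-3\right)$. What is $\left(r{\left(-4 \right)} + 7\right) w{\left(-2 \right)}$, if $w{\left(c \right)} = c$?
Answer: $-8$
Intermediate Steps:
$r{\left(L \right)} = -15 - 3 L$ ($r{\left(L \right)} = \left(5 + L\right) \left(-3\right) = -15 - 3 L$)
$\left(r{\left(-4 \right)} + 7\right) w{\left(-2 \right)} = \left(\left(-15 - -12\right) + 7\right) \left(-2\right) = \left(\left(-15 + 12\right) + 7\right) \left(-2\right) = \left(-3 + 7\right) \left(-2\right) = 4 \left(-2\right) = -8$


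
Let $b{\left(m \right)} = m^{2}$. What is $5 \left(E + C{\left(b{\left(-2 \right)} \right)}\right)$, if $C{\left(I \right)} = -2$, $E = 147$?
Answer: $725$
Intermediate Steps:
$5 \left(E + C{\left(b{\left(-2 \right)} \right)}\right) = 5 \left(147 - 2\right) = 5 \cdot 145 = 725$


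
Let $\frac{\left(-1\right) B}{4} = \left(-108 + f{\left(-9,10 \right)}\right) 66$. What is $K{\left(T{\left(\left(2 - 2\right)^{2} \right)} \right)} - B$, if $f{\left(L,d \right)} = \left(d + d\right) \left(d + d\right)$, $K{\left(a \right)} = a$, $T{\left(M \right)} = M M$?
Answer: $77088$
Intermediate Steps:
$T{\left(M \right)} = M^{2}$
$f{\left(L,d \right)} = 4 d^{2}$ ($f{\left(L,d \right)} = 2 d 2 d = 4 d^{2}$)
$B = -77088$ ($B = - 4 \left(-108 + 4 \cdot 10^{2}\right) 66 = - 4 \left(-108 + 4 \cdot 100\right) 66 = - 4 \left(-108 + 400\right) 66 = - 4 \cdot 292 \cdot 66 = \left(-4\right) 19272 = -77088$)
$K{\left(T{\left(\left(2 - 2\right)^{2} \right)} \right)} - B = \left(\left(2 - 2\right)^{2}\right)^{2} - -77088 = \left(0^{2}\right)^{2} + 77088 = 0^{2} + 77088 = 0 + 77088 = 77088$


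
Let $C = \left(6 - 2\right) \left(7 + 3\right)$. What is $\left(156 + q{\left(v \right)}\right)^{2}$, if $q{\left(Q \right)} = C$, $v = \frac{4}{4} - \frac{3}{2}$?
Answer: $38416$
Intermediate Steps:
$v = - \frac{1}{2}$ ($v = 4 \cdot \frac{1}{4} - \frac{3}{2} = 1 - \frac{3}{2} = - \frac{1}{2} \approx -0.5$)
$C = 40$ ($C = 4 \cdot 10 = 40$)
$q{\left(Q \right)} = 40$
$\left(156 + q{\left(v \right)}\right)^{2} = \left(156 + 40\right)^{2} = 196^{2} = 38416$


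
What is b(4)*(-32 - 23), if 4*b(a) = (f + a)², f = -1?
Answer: -495/4 ≈ -123.75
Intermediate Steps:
b(a) = (-1 + a)²/4
b(4)*(-32 - 23) = ((-1 + 4)²/4)*(-32 - 23) = ((¼)*3²)*(-55) = ((¼)*9)*(-55) = (9/4)*(-55) = -495/4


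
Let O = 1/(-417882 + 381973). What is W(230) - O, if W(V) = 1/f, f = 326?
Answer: 36235/11706334 ≈ 0.0030953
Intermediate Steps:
O = -1/35909 (O = 1/(-35909) = -1/35909 ≈ -2.7848e-5)
W(V) = 1/326
W(230) - O = 1/326 - 1*(-1/35909) = 1/326 + 1/35909 = 36235/11706334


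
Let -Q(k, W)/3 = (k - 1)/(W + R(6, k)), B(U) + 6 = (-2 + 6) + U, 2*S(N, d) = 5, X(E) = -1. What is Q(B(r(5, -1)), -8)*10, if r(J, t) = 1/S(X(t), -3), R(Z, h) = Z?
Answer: -39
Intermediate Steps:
S(N, d) = 5/2 (S(N, d) = (1/2)*5 = 5/2)
r(J, t) = 2/5 (r(J, t) = 1/(5/2) = 2/5)
B(U) = -2 + U (B(U) = -6 + ((-2 + 6) + U) = -6 + (4 + U) = -2 + U)
Q(k, W) = -3*(-1 + k)/(6 + W) (Q(k, W) = -3*(k - 1)/(W + 6) = -3*(-1 + k)/(6 + W))
Q(B(r(5, -1)), -8)*10 = (3*(1 - (-2 + 2/5))/(6 - 8))*10 = (3*(1 - 1*(-8/5))/(-2))*10 = (3*(-1/2)*(1 + 8/5))*10 = (3*(-1/2)*(13/5))*10 = -39/10*10 = -39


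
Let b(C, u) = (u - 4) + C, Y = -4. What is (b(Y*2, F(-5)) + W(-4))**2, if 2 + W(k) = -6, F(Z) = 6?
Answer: 196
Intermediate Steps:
W(k) = -8 (W(k) = -2 - 6 = -8)
b(C, u) = -4 + C + u (b(C, u) = (-4 + u) + C = -4 + C + u)
(b(Y*2, F(-5)) + W(-4))**2 = ((-4 - 4*2 + 6) - 8)**2 = ((-4 - 8 + 6) - 8)**2 = (-6 - 8)**2 = (-14)**2 = 196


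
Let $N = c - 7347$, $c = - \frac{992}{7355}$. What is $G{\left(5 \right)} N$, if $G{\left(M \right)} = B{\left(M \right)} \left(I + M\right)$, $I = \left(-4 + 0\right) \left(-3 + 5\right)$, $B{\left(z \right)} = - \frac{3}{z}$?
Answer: $- \frac{486343593}{36775} \approx -13225.0$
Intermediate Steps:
$c = - \frac{992}{7355}$ ($c = \left(-992\right) \frac{1}{7355} = - \frac{992}{7355} \approx -0.13487$)
$I = -8$ ($I = \left(-4\right) 2 = -8$)
$N = - \frac{54038177}{7355}$ ($N = - \frac{992}{7355} - 7347 = - \frac{54038177}{7355} \approx -7347.1$)
$G{\left(M \right)} = - \frac{3 \left(-8 + M\right)}{M}$ ($G{\left(M \right)} = - \frac{3}{M} \left(-8 + M\right) = - \frac{3 \left(-8 + M\right)}{M}$)
$G{\left(5 \right)} N = \left(-3 + \frac{24}{5}\right) \left(- \frac{54038177}{7355}\right) = \frac{9}{5} \left(- \frac{54038177}{7355}\right) = - \frac{486343593}{36775}$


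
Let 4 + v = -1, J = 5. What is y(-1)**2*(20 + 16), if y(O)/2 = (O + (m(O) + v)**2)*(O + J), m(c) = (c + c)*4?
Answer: 65028096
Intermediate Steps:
m(c) = 8*c (m(c) = (2*c)*4 = 8*c)
v = -5 (v = -4 - 1 = -5)
y(O) = 2*(5 + O)*(O + (-5 + 8*O)**2) (y(O) = 2*((O + (8*O - 5)**2)*(O + 5)) = 2*((O + (-5 + 8*O)**2)*(5 + O)) = 2*((5 + O)*(O + (-5 + 8*O)**2)) = 2*(5 + O)*(O + (-5 + 8*O)**2))
y(-1)**2*(20 + 16) = (250 - 740*(-1) + 128*(-1)**3 + 482*(-1)**2)**2*(20 + 16) = (250 + 740 + 128*(-1) + 482*1)**2*36 = (250 + 740 - 128 + 482)**2*36 = 1344**2*36 = 1806336*36 = 65028096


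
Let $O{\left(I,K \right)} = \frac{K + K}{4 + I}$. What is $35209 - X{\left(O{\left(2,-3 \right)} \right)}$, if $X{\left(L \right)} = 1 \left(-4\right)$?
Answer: $35213$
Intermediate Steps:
$O{\left(I,K \right)} = \frac{2 K}{4 + I}$
$X{\left(L \right)} = -4$
$35209 - X{\left(O{\left(2,-3 \right)} \right)} = 35209 - -4 = 35209 + 4 = 35213$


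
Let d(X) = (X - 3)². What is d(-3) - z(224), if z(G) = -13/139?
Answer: 5017/139 ≈ 36.094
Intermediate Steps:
d(X) = (-3 + X)²
z(G) = -13/139 (z(G) = -13*1/139 = -13/139)
d(-3) - z(224) = (-3 - 3)² - 1*(-13/139) = (-6)² + 13/139 = 36 + 13/139 = 5017/139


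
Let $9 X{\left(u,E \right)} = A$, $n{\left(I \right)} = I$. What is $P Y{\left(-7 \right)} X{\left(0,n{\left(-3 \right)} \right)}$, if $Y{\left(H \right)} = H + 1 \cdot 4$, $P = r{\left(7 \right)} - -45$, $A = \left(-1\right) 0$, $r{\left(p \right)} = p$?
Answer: $0$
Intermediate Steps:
$A = 0$
$X{\left(u,E \right)} = 0$ ($X{\left(u,E \right)} = \frac{1}{9} \cdot 0 = 0$)
$P = 52$ ($P = 7 - -45 = 7 + 45 = 52$)
$Y{\left(H \right)} = 4 + H$ ($Y{\left(H \right)} = H + 4 = 4 + H$)
$P Y{\left(-7 \right)} X{\left(0,n{\left(-3 \right)} \right)} = 52 \left(4 - 7\right) 0 = 52 \left(-3\right) 0 = \left(-156\right) 0 = 0$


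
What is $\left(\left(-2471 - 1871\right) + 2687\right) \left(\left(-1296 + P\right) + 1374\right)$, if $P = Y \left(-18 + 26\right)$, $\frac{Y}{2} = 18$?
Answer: $-605730$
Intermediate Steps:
$Y = 36$ ($Y = 2 \cdot 18 = 36$)
$P = 288$ ($P = 36 \left(-18 + 26\right) = 36 \cdot 8 = 288$)
$\left(\left(-2471 - 1871\right) + 2687\right) \left(\left(-1296 + P\right) + 1374\right) = \left(\left(-2471 - 1871\right) + 2687\right) \left(\left(-1296 + 288\right) + 1374\right) = \left(\left(-2471 - 1871\right) + 2687\right) \left(-1008 + 1374\right) = \left(-4342 + 2687\right) 366 = \left(-1655\right) 366 = -605730$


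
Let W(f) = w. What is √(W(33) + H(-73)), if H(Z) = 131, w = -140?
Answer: 3*I ≈ 3.0*I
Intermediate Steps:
W(f) = -140
√(W(33) + H(-73)) = √(-140 + 131) = √(-9) = 3*I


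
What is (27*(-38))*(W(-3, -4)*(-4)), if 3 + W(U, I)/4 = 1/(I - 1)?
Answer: -262656/5 ≈ -52531.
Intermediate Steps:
W(U, I) = -12 + 4/(-1 + I) (W(U, I) = -12 + 4/(I - 1) = -12 + 4/(-1 + I))
(27*(-38))*(W(-3, -4)*(-4)) = (27*(-38))*((4*(4 - 3*(-4))/(-1 - 4))*(-4)) = -1026*4*(4 + 12)/(-5)*(-4) = -1026*4*(-⅕)*16*(-4) = -(-65664)*(-4)/5 = -1026*256/5 = -262656/5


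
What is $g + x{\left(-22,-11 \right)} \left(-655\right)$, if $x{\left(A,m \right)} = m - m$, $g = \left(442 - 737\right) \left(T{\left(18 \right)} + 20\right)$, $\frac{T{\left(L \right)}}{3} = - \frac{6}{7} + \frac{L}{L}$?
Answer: $- \frac{42185}{7} \approx -6026.4$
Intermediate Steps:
$T{\left(L \right)} = \frac{3}{7}$ ($T{\left(L \right)} = 3 \left(- \frac{6}{7} + \frac{L}{L}\right) = 3 \left(\left(-6\right) \frac{1}{7} + 1\right) = 3 \left(- \frac{6}{7} + 1\right) = 3 \cdot \frac{1}{7} = \frac{3}{7}$)
$g = - \frac{42185}{7}$ ($g = \left(442 - 737\right) \left(\frac{3}{7} + 20\right) = \left(-295\right) \frac{143}{7} = - \frac{42185}{7} \approx -6026.4$)
$x{\left(A,m \right)} = 0$
$g + x{\left(-22,-11 \right)} \left(-655\right) = - \frac{42185}{7} + 0 \left(-655\right) = - \frac{42185}{7} + 0 = - \frac{42185}{7}$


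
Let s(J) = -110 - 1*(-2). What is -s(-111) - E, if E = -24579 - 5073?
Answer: 29760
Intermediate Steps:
s(J) = -108 (s(J) = -110 + 2 = -108)
E = -29652
-s(-111) - E = -1*(-108) - 1*(-29652) = 108 + 29652 = 29760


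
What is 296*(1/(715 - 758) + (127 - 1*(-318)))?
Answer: 5663664/43 ≈ 1.3171e+5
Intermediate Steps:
296*(1/(715 - 758) + (127 - 1*(-318))) = 296*(1/(-43) + (127 + 318)) = 296*(-1/43 + 445) = 296*(19134/43) = 5663664/43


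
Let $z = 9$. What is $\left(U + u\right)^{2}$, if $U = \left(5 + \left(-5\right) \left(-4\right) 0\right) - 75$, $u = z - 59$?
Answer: $14400$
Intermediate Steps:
$u = -50$ ($u = 9 - 59 = -50$)
$U = -70$ ($U = \left(5 + 20 \cdot 0\right) - 75 = \left(5 + 0\right) - 75 = 5 - 75 = -70$)
$\left(U + u\right)^{2} = \left(-70 - 50\right)^{2} = \left(-120\right)^{2} = 14400$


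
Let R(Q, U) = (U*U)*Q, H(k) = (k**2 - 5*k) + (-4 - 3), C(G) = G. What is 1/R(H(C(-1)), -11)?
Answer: -1/121 ≈ -0.0082645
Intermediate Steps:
H(k) = -7 + k**2 - 5*k (H(k) = (k**2 - 5*k) - 7 = -7 + k**2 - 5*k)
R(Q, U) = Q*U**2 (R(Q, U) = U**2*Q = Q*U**2)
1/R(H(C(-1)), -11) = 1/((-7 + (-1)**2 - 5*(-1))*(-11)**2) = 1/((-7 + 1 + 5)*121) = 1/(-1*121) = 1/(-121) = -1/121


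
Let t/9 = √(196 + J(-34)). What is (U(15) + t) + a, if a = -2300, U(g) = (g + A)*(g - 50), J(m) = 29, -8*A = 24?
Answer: -2585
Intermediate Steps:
A = -3 (A = -⅛*24 = -3)
U(g) = (-50 + g)*(-3 + g) (U(g) = (g - 3)*(g - 50) = (-3 + g)*(-50 + g) = (-50 + g)*(-3 + g))
t = 135 (t = 9*√(196 + 29) = 9*√225 = 9*15 = 135)
(U(15) + t) + a = ((150 + 15² - 53*15) + 135) - 2300 = ((150 + 225 - 795) + 135) - 2300 = (-420 + 135) - 2300 = -285 - 2300 = -2585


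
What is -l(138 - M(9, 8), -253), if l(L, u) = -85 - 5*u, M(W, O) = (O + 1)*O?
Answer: -1180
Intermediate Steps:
M(W, O) = O*(1 + O) (M(W, O) = (1 + O)*O = O*(1 + O))
-l(138 - M(9, 8), -253) = -(-85 - 5*(-253)) = -(-85 + 1265) = -1*1180 = -1180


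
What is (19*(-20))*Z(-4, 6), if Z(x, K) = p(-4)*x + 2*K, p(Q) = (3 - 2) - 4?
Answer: -9120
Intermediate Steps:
p(Q) = -3 (p(Q) = 1 - 4 = -3)
Z(x, K) = -3*x + 2*K
(19*(-20))*Z(-4, 6) = (19*(-20))*(-3*(-4) + 2*6) = -380*(12 + 12) = -380*24 = -9120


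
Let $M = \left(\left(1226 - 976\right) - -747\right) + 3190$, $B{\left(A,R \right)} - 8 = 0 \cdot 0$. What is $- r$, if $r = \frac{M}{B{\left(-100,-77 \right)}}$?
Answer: $- \frac{4187}{8} \approx -523.38$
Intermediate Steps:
$B{\left(A,R \right)} = 8$ ($B{\left(A,R \right)} = 8 + 0 \cdot 0 = 8 + 0 = 8$)
$M = 4187$ ($M = \left(\left(1226 - 976\right) + 747\right) + 3190 = \left(250 + 747\right) + 3190 = 997 + 3190 = 4187$)
$r = \frac{4187}{8} \approx 523.38$
$- r = \left(-1\right) \frac{4187}{8} = - \frac{4187}{8}$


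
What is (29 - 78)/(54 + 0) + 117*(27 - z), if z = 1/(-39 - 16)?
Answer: 9385853/2970 ≈ 3160.2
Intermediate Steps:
z = -1/55 (z = 1/(-55) = -1/55 ≈ -0.018182)
(29 - 78)/(54 + 0) + 117*(27 - z) = (29 - 78)/(54 + 0) + 117*(27 - 1*(-1/55)) = -49/54 + 117*(27 + 1/55) = -49*1/54 + 117*(1486/55) = -49/54 + 173862/55 = 9385853/2970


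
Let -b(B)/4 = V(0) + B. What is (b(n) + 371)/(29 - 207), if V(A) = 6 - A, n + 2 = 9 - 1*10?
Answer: -359/178 ≈ -2.0169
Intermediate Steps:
n = -3 (n = -2 + (9 - 1*10) = -2 + (9 - 10) = -2 - 1 = -3)
b(B) = -24 - 4*B (b(B) = -4*((6 - 1*0) + B) = -4*((6 + 0) + B) = -4*(6 + B) = -24 - 4*B)
(b(n) + 371)/(29 - 207) = ((-24 - 4*(-3)) + 371)/(29 - 207) = ((-24 + 12) + 371)/(-178) = (-12 + 371)*(-1/178) = 359*(-1/178) = -359/178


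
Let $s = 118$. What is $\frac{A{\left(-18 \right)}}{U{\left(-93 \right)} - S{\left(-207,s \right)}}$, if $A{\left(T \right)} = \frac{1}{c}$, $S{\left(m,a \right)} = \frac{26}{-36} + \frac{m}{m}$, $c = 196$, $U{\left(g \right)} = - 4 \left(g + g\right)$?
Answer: $\frac{9}{1311926} \approx 6.8601 \cdot 10^{-6}$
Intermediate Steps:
$U{\left(g \right)} = - 8 g$ ($U{\left(g \right)} = - 4 \cdot 2 g = - 8 g$)
$S{\left(m,a \right)} = \frac{5}{18}$ ($S{\left(m,a \right)} = 26 \left(- \frac{1}{36}\right) + 1 = - \frac{13}{18} + 1 = \frac{5}{18}$)
$A{\left(T \right)} = \frac{1}{196}$
$\frac{A{\left(-18 \right)}}{U{\left(-93 \right)} - S{\left(-207,s \right)}} = \frac{1}{196 \left(\left(-8\right) \left(-93\right) - \frac{5}{18}\right)} = \frac{1}{196 \left(744 - \frac{5}{18}\right)} = \frac{1}{196 \cdot \frac{13387}{18}} = \frac{1}{196} \cdot \frac{18}{13387} = \frac{9}{1311926}$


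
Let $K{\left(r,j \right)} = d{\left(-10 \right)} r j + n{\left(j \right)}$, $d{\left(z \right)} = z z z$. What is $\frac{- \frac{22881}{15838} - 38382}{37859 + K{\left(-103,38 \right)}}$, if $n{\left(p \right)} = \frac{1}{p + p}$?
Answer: $- \frac{23100845886}{2378402635915} \approx -0.0097128$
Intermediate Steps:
$d{\left(z \right)} = z^{3}$ ($d{\left(z \right)} = z^{2} z = z^{3}$)
$n{\left(p \right)} = \frac{1}{2 p}$
$K{\left(r,j \right)} = \frac{1}{2 j} - 1000 j r$ ($K{\left(r,j \right)} = \left(-10\right)^{3} r j + \frac{1}{2 j} = - 1000 r j + \frac{1}{2 j} = - 1000 j r + \frac{1}{2 j} = \frac{1}{2 j} - 1000 j r$)
$\frac{- \frac{22881}{15838} - 38382}{37859 + K{\left(-103,38 \right)}} = \frac{- \frac{22881}{15838} - 38382}{37859 + \left(\frac{1}{2 \cdot 38} - 38000 \left(-103\right)\right)} = \frac{\left(-22881\right) \frac{1}{15838} - 38382}{37859 + \left(\frac{1}{2} \cdot \frac{1}{38} + 3914000\right)} = \frac{- \frac{22881}{15838} - 38382}{37859 + \left(\frac{1}{76} + 3914000\right)} = - \frac{607916997}{15838 \left(37859 + \frac{297464001}{76}\right)} = - \frac{607916997}{15838 \cdot \frac{300341285}{76}} = \left(- \frac{607916997}{15838}\right) \frac{76}{300341285} = - \frac{23100845886}{2378402635915}$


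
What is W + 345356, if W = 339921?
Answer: 685277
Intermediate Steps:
W + 345356 = 339921 + 345356 = 685277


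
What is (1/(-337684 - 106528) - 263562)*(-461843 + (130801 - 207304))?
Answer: 31514075836749085/222106 ≈ 1.4189e+11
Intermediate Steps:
(1/(-337684 - 106528) - 263562)*(-461843 + (130801 - 207304)) = (1/(-444212) - 263562)*(-461843 - 76503) = (-1/444212 - 263562)*(-538346) = -117077403145/444212*(-538346) = 31514075836749085/222106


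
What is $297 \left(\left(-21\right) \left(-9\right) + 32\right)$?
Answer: $65637$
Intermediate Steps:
$297 \left(\left(-21\right) \left(-9\right) + 32\right) = 297 \left(189 + 32\right) = 297 \cdot 221 = 65637$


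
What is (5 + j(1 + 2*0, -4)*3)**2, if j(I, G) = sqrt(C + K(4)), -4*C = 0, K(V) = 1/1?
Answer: 64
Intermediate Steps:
K(V) = 1
C = 0 (C = -1/4*0 = 0)
j(I, G) = 1 (j(I, G) = sqrt(0 + 1) = sqrt(1) = 1)
(5 + j(1 + 2*0, -4)*3)**2 = (5 + 1*3)**2 = (5 + 3)**2 = 8**2 = 64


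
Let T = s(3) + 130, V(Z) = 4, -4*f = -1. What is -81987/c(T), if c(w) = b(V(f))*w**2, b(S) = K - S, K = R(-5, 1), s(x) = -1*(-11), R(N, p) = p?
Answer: 27329/19881 ≈ 1.3746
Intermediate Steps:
s(x) = 11
K = 1
f = 1/4 (f = -1/4*(-1) = 1/4 ≈ 0.25000)
T = 141 (T = 11 + 130 = 141)
b(S) = 1 - S
c(w) = -3*w**2 (c(w) = (1 - 1*4)*w**2 = (1 - 4)*w**2 = -3*w**2)
-81987/c(T) = -81987/((-3*141**2)) = -81987/((-3*19881)) = -81987/(-59643) = -81987*(-1/59643) = 27329/19881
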